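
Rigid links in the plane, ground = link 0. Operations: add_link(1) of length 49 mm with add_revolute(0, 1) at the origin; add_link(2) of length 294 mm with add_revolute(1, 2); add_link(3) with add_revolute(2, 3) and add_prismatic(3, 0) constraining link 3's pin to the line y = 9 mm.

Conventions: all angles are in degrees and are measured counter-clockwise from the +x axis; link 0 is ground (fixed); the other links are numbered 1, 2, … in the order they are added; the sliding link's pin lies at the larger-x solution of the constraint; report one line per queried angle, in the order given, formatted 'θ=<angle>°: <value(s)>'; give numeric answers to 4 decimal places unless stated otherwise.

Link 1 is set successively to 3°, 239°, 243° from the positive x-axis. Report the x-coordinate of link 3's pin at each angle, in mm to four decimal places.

geometry: r = 49 mm, L = 294 mm, e = 9 mm
θ=3°: crank pin P = (r cos θ, r sin θ) = (48.932847, 2.564462)
θ=3°: h = r sin θ − e = 2.564462 − 9 = -6.435538
θ=3°: x = r cos θ + √(L² − h²) = 48.932847 + 293.929556 = 342.862403
θ=239°: crank pin P = (r cos θ, r sin θ) = (-25.236866, -42.001198)
θ=239°: h = r sin θ − e = -42.001198 − 9 = -51.001198
θ=239°: x = r cos θ + √(L² − h²) = -25.236866 + 289.542532 = 264.305666
θ=243°: crank pin P = (r cos θ, r sin θ) = (-22.245534, -43.659320)
θ=243°: h = r sin θ − e = -43.659320 − 9 = -52.659320
θ=243°: x = r cos θ + √(L² − h²) = -22.245534 + 289.245564 = 267.000029

θ=3°: 342.8624
θ=239°: 264.3057
θ=243°: 267.0000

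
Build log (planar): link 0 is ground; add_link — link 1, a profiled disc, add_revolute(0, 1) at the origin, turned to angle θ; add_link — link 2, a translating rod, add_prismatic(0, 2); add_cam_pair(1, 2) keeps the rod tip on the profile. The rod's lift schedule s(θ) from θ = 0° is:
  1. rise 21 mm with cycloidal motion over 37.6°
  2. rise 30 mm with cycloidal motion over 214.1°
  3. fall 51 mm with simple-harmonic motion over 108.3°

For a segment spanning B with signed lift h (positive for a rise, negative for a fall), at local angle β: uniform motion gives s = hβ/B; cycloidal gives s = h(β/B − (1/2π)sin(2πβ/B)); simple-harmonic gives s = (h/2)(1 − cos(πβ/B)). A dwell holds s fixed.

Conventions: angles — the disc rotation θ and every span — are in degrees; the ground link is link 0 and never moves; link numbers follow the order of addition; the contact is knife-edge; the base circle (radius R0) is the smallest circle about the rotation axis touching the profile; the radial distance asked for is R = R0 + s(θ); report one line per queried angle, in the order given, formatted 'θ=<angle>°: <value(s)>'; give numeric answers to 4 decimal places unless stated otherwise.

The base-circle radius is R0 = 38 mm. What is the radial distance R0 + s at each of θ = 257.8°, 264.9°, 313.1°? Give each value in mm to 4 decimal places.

seg 1 [0°–37.6°] cycloidal, h=21: full span → s += 21 → s = 21.0000
seg 2 [37.6°–251.7°] cycloidal, h=30: full span → s += 30 → s = 51.0000
seg 3 [251.7°–360°] simple-harmonic, h=-51: θ=257.8° here. β=6.1, B=108.3. -51/2·(1 − cos(π·0.0563)) = -0.3982 → s = 50.6018
seg 3 [251.7°–360°] simple-harmonic, h=-51: θ=264.9° here. β=13.2, B=108.3. -51/2·(1 − cos(π·0.1219)) = -1.8467 → s = 49.1533
seg 3 [251.7°–360°] simple-harmonic, h=-51: θ=313.1° here. β=61.4, B=108.3. -51/2·(1 − cos(π·0.5669)) = -30.8235 → s = 20.1765
θ=257.8°: R = R0 + s = 38 + 50.6018 = 88.6018
θ=264.9°: R = R0 + s = 38 + 49.1533 = 87.1533
θ=313.1°: R = R0 + s = 38 + 20.1765 = 58.1765

θ=257.8°: 88.6018
θ=264.9°: 87.1533
θ=313.1°: 58.1765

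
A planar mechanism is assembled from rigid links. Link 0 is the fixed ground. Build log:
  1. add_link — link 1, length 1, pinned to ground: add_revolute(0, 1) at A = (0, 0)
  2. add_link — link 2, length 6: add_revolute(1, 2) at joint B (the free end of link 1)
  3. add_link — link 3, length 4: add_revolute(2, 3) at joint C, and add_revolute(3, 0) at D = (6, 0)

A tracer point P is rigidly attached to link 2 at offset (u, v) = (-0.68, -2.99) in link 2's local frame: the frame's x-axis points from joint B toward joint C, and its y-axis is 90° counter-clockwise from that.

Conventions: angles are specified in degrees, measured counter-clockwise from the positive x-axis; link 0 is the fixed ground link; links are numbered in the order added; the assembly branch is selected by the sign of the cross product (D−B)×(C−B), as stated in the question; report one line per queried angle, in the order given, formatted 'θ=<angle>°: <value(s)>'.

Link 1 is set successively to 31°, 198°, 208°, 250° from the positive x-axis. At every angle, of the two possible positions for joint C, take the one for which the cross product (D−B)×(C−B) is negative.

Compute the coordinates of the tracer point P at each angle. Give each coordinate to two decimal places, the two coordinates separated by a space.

A=(0,0), D=(6.00,0)
θ=31°: B = A + 1.00·(cos31°, sin31°) = (0.8572, 0.5150)
θ=31°: |BD| = 5.1686
θ=31°: circle(B,6.00) ∩ circle(D,4.00): a=4.5191, h=3.9469
θ=31°:   candidates: C₊=(5.7470,3.9920) cross=20.400; C₋=(4.9604,-3.8625) cross=-20.400
θ=31°:   branch - wants cross < 0 → take C=(4.9604,-3.8625) (cross=-20.400)
θ=31°: ex = (C−B)/|BC| = (0.6839,-0.7296); ey = (0.7296,0.6839)
θ=31°: P = B + -0.68·ex + -2.99·ey = (-1.7894,-1.0336)
θ=198°: B = A + 1.00·(cos198°, sin198°) = (-0.9511, -0.3090)
θ=198°: |BD| = 6.9579
θ=198°: circle(B,6.00) ∩ circle(D,4.00): a=4.9162, h=3.4397
θ=198°:   candidates: C₊=(3.8075,3.3456) cross=23.933; C₋=(4.1130,-3.5269) cross=-23.933
θ=198°:   branch - wants cross < 0 → take C=(4.1130,-3.5269) (cross=-23.933)
θ=198°: ex = (C−B)/|BC| = (0.8440,-0.5363); ey = (0.5363,0.8440)
θ=198°: P = B + -0.68·ex + -2.99·ey = (-3.1286,-2.4679)
θ=208°: B = A + 1.00·(cos208°, sin208°) = (-0.8829, -0.4695)
θ=208°: |BD| = 6.8989
θ=208°: circle(B,6.00) ∩ circle(D,4.00): a=4.8990, h=3.4641
θ=208°:   candidates: C₊=(3.7689,3.3200) cross=23.899; C₋=(4.2404,-3.5922) cross=-23.899
θ=208°:   branch - wants cross < 0 → take C=(4.2404,-3.5922) (cross=-23.899)
θ=208°: ex = (C−B)/|BC| = (0.8539,-0.5205); ey = (0.5205,0.8539)
θ=208°: P = B + -0.68·ex + -2.99·ey = (-3.0197,-2.6687)
θ=250°: B = A + 1.00·(cos250°, sin250°) = (-0.3420, -0.9397)
θ=250°: |BD| = 6.4113
θ=250°: circle(B,6.00) ∩ circle(D,4.00): a=4.7654, h=3.6457
θ=250°:   candidates: C₊=(3.8376,3.3651) cross=23.374; C₋=(4.9062,-3.8476) cross=-23.374
θ=250°:   branch - wants cross < 0 → take C=(4.9062,-3.8476) (cross=-23.374)
θ=250°: ex = (C−B)/|BC| = (0.8747,-0.4846); ey = (0.4846,0.8747)
θ=250°: P = B + -0.68·ex + -2.99·ey = (-2.3859,-3.2255)

θ=31°: -1.79 -1.03
θ=198°: -3.13 -2.47
θ=208°: -3.02 -2.67
θ=250°: -2.39 -3.23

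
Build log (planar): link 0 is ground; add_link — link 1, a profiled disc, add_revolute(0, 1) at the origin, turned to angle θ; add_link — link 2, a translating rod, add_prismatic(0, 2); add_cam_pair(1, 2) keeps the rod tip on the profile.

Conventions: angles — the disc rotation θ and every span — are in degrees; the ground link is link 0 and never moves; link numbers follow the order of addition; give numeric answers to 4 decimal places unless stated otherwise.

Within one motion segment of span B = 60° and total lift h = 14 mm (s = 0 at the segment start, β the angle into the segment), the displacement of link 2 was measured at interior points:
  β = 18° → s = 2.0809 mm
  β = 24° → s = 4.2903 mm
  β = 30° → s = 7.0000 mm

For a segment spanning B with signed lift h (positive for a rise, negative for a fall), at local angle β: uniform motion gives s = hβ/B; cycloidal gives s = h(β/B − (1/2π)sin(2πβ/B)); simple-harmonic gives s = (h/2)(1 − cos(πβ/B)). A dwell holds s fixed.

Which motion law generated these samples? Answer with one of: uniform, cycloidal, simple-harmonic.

candidates at β/B = r: uniform s = h·r (linear in β); cycloidal s = h·(r − sin(2πr)/(2π)); simple-harmonic s = (h/2)(1 − cos(πr))
β=18°: printed 2.0809 | uniform 4.2000, cycloidal 2.0809, simple-harmonic 2.8855
β=24°: printed 4.2903 | uniform 5.6000, cycloidal 4.2903, simple-harmonic 4.8369
β=30°: printed 7.0000 | uniform 7.0000, cycloidal 7.0000, simple-harmonic 7.0000
only one law matches every sample → cycloidal

cycloidal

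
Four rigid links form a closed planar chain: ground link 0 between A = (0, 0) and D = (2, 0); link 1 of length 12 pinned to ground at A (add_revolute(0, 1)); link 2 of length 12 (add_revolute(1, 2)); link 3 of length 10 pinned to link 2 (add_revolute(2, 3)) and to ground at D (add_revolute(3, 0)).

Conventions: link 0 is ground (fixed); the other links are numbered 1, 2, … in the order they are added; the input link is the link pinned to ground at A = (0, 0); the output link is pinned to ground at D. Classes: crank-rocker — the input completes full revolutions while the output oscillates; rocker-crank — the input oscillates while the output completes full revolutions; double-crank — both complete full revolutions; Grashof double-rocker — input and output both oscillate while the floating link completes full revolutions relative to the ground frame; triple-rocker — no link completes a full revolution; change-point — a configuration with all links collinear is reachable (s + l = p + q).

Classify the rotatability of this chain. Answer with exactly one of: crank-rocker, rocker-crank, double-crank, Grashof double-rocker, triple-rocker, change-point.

lengths: ground=2, input=12, coupler=12, output=10
sorted: s=2 (shortest), l=12 (longest), p+q=22
s + l = 14 vs p + q = 22
s + l < p + q (Grashof) with shortest = ground link → double-crank

double-crank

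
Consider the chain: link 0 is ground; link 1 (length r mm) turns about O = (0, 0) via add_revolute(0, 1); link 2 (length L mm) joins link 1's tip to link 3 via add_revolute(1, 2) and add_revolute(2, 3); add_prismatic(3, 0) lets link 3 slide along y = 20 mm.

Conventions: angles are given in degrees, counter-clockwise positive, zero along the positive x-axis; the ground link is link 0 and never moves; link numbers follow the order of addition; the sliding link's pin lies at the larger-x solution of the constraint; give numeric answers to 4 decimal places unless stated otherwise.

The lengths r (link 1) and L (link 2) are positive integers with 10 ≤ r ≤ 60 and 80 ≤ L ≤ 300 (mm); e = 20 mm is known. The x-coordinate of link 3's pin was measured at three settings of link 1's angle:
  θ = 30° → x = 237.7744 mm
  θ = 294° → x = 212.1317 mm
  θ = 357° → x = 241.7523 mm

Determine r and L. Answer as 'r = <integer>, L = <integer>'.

constraint per measurement: (x − r cos θ)² + (r sin θ − e)² = L²
subtracting the θ₁ and θ₂ equations cancels the r² and L² terms:
r = (x₁² − x₂²) / (2[(x₁cos θ₁ + e sin θ₁) − (x₂cos θ₂ + e sin θ₂)]) = 39.0000 → r = 39
L² = (x₁ − r cos θ₁)² + (r sin θ₁ − e)² = 41616.0090 → L = 204.0000 → L = 204
check at θ₃=357°: x = 241.7523 (printed 241.7523) ✓

r = 39, L = 204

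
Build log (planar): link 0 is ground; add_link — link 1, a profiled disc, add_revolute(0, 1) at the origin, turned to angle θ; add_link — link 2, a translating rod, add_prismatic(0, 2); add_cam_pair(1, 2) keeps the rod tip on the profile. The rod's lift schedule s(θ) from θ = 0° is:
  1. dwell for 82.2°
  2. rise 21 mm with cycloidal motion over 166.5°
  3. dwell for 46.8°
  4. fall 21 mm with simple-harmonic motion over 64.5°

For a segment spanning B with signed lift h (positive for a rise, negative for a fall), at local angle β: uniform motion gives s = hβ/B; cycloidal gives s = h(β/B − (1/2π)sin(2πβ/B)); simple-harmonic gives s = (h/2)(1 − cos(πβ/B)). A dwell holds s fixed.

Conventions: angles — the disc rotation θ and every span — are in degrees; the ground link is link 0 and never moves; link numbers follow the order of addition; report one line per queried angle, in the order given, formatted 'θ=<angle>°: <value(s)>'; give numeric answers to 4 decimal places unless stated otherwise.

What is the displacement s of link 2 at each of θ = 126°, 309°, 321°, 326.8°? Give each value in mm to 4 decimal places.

seg 1 [0°–82.2°] dwell: s stays 0.0000
seg 2 [82.2°–248.7°] cycloidal, h=21: θ=126° here. β=43.8, B=166.5. 21·(0.2631 − sin(2π·0.2631)/(2π)) = 2.1933 → s = 2.1933
seg 2 [82.2°–248.7°] cycloidal, h=21: full span → s += 21 → s = 21.0000
seg 3 [248.7°–295.5°] dwell: s stays 21.0000
seg 4 [295.5°–360°] simple-harmonic, h=-21: θ=309° here. β=13.5, B=64.5. -21/2·(1 − cos(π·0.2093)) = -2.1893 → s = 18.8107
seg 4 [295.5°–360°] simple-harmonic, h=-21: θ=321° here. β=25.5, B=64.5. -21/2·(1 − cos(π·0.3953)) = -7.1098 → s = 13.8902
seg 4 [295.5°–360°] simple-harmonic, h=-21: θ=326.8° here. β=31.3, B=64.5. -21/2·(1 − cos(π·0.4853)) = -10.0143 → s = 10.9857

θ=126°: 2.1933
θ=309°: 18.8107
θ=321°: 13.8902
θ=326.8°: 10.9857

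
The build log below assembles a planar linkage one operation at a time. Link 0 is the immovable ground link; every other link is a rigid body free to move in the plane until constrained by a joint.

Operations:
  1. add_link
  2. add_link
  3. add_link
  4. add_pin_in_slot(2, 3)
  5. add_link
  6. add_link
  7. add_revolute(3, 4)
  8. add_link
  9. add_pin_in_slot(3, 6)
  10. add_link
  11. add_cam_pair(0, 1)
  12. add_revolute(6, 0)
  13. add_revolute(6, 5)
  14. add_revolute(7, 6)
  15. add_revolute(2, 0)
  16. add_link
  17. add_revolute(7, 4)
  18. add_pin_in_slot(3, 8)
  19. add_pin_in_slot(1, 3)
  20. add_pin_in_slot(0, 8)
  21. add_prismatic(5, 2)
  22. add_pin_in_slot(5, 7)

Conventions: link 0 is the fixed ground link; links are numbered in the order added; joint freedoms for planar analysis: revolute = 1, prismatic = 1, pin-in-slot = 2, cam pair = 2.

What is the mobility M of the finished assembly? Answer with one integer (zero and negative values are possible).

L=1 J1=0 J2=0
add link → L=2 J1=0 J2=0
add link → L=3 J1=0 J2=0
add link → L=4 J1=0 J2=0
PS@2,3 dof=2 J2 → L=4 J1=0 J2=1
add link → L=5 J1=0 J2=1
add link → L=6 J1=0 J2=1
R@3,4 dof=1 J1 → L=6 J1=1 J2=1
add link → L=7 J1=1 J2=1
PS@3,6 dof=2 J2 → L=7 J1=1 J2=2
add link → L=8 J1=1 J2=2
C@0,1 dof=2 J2 → L=8 J1=1 J2=3
R@6,0 dof=1 J1 → L=8 J1=2 J2=3
R@6,5 dof=1 J1 → L=8 J1=3 J2=3
R@7,6 dof=1 J1 → L=8 J1=4 J2=3
R@2,0 dof=1 J1 → L=8 J1=5 J2=3
add link → L=9 J1=5 J2=3
R@7,4 dof=1 J1 → L=9 J1=6 J2=3
PS@3,8 dof=2 J2 → L=9 J1=6 J2=4
PS@1,3 dof=2 J2 → L=9 J1=6 J2=5
PS@0,8 dof=2 J2 → L=9 J1=6 J2=6
P@5,2 dof=1 J1 → L=9 J1=7 J2=6
PS@5,7 dof=2 J2 → L=9 J1=7 J2=7
M=3(L−1)−2J1−J2=3·8−2·7−7=3

M = 3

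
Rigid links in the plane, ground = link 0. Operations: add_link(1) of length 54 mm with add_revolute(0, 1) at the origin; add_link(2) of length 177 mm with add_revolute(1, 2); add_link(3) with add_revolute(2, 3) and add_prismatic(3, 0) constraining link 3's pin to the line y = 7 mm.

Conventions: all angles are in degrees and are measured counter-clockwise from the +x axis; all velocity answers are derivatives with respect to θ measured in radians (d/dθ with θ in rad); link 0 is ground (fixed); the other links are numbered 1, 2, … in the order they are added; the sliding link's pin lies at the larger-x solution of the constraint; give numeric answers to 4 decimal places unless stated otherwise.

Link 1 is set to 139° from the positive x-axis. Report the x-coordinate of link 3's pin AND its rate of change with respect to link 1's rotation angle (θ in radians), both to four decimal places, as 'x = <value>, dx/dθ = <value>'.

geometry: r = 54 mm, L = 177 mm, e = 7 mm
crank pin P = (r cos θ, r sin θ) = (-40.754317, 35.427188)
h = r sin θ − e = 35.427188 − 7 = 28.427188
x = r cos θ + √(L² − h²) = -40.754317 + 174.702304 = 133.947987
dx/dθ = −r sin θ − h·r cos θ/√(L² − h²) (θ in radians; h = 28.427188) = -28.795732

x = 133.9480, dx/dθ = -28.7957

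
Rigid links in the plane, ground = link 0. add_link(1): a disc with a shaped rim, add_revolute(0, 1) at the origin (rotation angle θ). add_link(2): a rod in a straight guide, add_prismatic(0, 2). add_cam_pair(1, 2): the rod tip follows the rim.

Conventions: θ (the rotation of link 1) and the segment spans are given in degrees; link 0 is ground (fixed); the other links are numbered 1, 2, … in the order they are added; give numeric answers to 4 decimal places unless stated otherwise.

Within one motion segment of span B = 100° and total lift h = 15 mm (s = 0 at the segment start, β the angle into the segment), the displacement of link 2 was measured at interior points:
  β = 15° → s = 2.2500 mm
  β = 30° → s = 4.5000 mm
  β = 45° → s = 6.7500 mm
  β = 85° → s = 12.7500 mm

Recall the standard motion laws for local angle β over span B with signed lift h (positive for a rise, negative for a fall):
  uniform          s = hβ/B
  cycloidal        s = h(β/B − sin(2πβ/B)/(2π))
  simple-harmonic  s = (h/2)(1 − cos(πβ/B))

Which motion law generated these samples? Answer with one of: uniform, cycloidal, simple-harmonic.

candidates at β/B = r: uniform s = h·r (linear in β); cycloidal s = h·(r − sin(2πr)/(2π)); simple-harmonic s = (h/2)(1 − cos(πr))
β=15°: printed 2.2500 | uniform 2.2500, cycloidal 0.3186, simple-harmonic 0.8175
β=30°: printed 4.5000 | uniform 4.5000, cycloidal 2.2295, simple-harmonic 3.0916
β=45°: printed 6.7500 | uniform 6.7500, cycloidal 6.0123, simple-harmonic 6.3267
β=85°: printed 12.7500 | uniform 12.7500, cycloidal 14.6814, simple-harmonic 14.1825
only one law matches every sample → uniform

uniform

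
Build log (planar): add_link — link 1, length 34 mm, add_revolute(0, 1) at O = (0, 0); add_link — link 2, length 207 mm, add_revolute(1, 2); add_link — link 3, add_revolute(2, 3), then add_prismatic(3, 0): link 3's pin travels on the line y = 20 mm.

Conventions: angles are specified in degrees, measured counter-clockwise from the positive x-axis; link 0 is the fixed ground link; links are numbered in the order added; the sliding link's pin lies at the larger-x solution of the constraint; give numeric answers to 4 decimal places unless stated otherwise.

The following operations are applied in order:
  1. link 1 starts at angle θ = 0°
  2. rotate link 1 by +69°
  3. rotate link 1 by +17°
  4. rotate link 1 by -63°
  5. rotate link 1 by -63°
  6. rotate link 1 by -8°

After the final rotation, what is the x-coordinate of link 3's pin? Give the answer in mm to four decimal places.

geometry: r = 34 mm, L = 207 mm, e = 20 mm; θ starts at 0°
rotate link 1 by +69°: θ ← 0° +69° = 69°
rotate link 1 by +17°: θ ← 69° +17° = 86°
rotate link 1 by -63°: θ ← 86° -63° = 23°
rotate link 1 by -63°: θ ← 23° -63° = -40°
rotate link 1 by -8°: θ ← -40° -8° = -48°
crank pin P = (r cos θ, r sin θ) = (22.750441, -25.266924)
h = r sin θ − e = -25.266924 − 20 = -45.266924
x = r cos θ + √(L² − h²) = 22.750441 + 201.989865 = 224.740306

224.7403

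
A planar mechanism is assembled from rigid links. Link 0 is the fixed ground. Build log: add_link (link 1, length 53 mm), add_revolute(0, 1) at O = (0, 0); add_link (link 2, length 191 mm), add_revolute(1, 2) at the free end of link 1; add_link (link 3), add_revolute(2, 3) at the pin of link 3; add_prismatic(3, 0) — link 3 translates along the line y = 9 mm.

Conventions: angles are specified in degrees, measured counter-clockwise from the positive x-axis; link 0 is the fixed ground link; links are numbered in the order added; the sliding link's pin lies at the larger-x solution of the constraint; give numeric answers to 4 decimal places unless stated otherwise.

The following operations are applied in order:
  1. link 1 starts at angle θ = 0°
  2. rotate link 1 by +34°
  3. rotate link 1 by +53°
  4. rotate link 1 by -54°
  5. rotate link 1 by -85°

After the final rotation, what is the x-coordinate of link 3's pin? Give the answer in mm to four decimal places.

geometry: r = 53 mm, L = 191 mm, e = 9 mm; θ starts at 0°
rotate link 1 by +34°: θ ← 0° +34° = 34°
rotate link 1 by +53°: θ ← 34° +53° = 87°
rotate link 1 by -54°: θ ← 87° -54° = 33°
rotate link 1 by -85°: θ ← 33° -85° = -52°
crank pin P = (r cos θ, r sin θ) = (32.630058, -41.764570)
h = r sin θ − e = -41.764570 − 9 = -50.764570
x = r cos θ + √(L² − h²) = 32.630058 + 184.130276 = 216.760334

216.7603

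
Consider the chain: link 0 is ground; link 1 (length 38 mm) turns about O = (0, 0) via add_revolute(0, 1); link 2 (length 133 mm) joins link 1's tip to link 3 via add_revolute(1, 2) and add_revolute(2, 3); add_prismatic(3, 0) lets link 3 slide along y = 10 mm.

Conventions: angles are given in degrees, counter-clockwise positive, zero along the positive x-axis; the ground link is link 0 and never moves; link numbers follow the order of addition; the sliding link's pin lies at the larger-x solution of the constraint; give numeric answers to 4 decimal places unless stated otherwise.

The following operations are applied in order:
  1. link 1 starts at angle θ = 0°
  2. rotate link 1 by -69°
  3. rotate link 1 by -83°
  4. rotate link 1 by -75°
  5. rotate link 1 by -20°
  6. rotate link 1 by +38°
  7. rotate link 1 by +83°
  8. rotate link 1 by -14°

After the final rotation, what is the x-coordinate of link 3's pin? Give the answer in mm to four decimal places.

geometry: r = 38 mm, L = 133 mm, e = 10 mm; θ starts at 0°
rotate link 1 by -69°: θ ← 0° -69° = -69°
rotate link 1 by -83°: θ ← -69° -83° = -152°
rotate link 1 by -75°: θ ← -152° -75° = -227°
rotate link 1 by -20°: θ ← -227° -20° = -247°
rotate link 1 by +38°: θ ← -247° +38° = -209°
rotate link 1 by +83°: θ ← -209° +83° = -126°
rotate link 1 by -14°: θ ← -126° -14° = -140°
crank pin P = (r cos θ, r sin θ) = (-29.109689, -24.425929)
h = r sin θ − e = -24.425929 − 10 = -34.425929
x = r cos θ + √(L² − h²) = -29.109689 + 128.467332 = 99.357643

99.3576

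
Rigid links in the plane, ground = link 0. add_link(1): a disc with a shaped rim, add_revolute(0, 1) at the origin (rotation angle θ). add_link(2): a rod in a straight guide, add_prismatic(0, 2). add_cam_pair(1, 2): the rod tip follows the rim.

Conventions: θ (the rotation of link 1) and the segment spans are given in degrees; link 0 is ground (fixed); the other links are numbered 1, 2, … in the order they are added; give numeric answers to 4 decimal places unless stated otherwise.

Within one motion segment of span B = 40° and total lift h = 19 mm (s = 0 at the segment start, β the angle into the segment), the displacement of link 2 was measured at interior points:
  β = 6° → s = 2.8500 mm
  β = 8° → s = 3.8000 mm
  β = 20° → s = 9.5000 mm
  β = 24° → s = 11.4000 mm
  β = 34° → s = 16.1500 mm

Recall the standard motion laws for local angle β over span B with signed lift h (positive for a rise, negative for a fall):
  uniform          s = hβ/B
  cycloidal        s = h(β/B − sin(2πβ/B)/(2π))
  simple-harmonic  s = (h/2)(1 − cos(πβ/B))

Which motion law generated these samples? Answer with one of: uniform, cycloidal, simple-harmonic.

candidates at β/B = r: uniform s = h·r (linear in β); cycloidal s = h·(r − sin(2πr)/(2π)); simple-harmonic s = (h/2)(1 − cos(πr))
β=6°: printed 2.8500 | uniform 2.8500, cycloidal 0.4036, simple-harmonic 1.0354
β=8°: printed 3.8000 | uniform 3.8000, cycloidal 0.9241, simple-harmonic 1.8143
β=20°: printed 9.5000 | uniform 9.5000, cycloidal 9.5000, simple-harmonic 9.5000
β=24°: printed 11.4000 | uniform 11.4000, cycloidal 13.1774, simple-harmonic 12.4357
β=34°: printed 16.1500 | uniform 16.1500, cycloidal 18.5964, simple-harmonic 17.9646
only one law matches every sample → uniform

uniform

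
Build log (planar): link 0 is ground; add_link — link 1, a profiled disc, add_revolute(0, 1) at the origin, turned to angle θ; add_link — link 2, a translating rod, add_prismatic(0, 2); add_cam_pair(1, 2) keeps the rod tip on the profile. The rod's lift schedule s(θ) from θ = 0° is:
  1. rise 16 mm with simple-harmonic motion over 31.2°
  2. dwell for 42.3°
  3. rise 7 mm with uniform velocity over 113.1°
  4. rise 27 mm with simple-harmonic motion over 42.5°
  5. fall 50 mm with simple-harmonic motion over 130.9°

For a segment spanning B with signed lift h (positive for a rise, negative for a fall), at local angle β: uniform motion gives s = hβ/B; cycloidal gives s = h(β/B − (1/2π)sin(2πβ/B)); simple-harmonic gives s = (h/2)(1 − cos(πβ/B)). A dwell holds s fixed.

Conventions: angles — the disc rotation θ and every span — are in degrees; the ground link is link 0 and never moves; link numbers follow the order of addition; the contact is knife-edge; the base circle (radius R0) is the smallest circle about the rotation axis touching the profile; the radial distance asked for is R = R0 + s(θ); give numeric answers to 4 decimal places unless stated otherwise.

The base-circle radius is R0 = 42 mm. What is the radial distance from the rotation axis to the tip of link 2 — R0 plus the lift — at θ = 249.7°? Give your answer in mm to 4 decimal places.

seg 1 [0°–31.2°] simple-harmonic, h=16: full span → s += 16 → s = 16.0000
seg 2 [31.2°–73.5°] dwell: s stays 16.0000
seg 3 [73.5°–186.6°] uniform, h=7: full span → s += 7 → s = 23.0000
seg 4 [186.6°–229.1°] simple-harmonic, h=27: full span → s += 27 → s = 50.0000
seg 5 [229.1°–360°] simple-harmonic, h=-50: θ=249.7° here. β=20.6, B=130.9. -50/2·(1 − cos(π·0.1574)) = -2.9936 → s = 47.0064
R = R0 + s = 42 + 47.0064 = 89.0064

89.0064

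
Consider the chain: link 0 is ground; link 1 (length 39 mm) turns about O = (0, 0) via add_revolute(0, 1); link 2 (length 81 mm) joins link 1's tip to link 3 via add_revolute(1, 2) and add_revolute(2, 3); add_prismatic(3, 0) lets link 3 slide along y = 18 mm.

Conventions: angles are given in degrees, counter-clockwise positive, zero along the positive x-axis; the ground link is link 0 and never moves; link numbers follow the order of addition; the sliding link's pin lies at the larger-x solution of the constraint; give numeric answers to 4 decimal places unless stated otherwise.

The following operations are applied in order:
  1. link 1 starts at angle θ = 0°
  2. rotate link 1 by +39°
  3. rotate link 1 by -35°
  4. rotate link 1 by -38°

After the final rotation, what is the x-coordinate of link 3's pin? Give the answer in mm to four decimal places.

geometry: r = 39 mm, L = 81 mm, e = 18 mm; θ starts at 0°
rotate link 1 by +39°: θ ← 0° +39° = 39°
rotate link 1 by -35°: θ ← 39° -35° = 4°
rotate link 1 by -38°: θ ← 4° -38° = -34°
crank pin P = (r cos θ, r sin θ) = (32.332465, -21.808523)
h = r sin θ − e = -21.808523 − 18 = -39.808523
x = r cos θ + √(L² − h²) = 32.332465 + 70.542763 = 102.875229

102.8752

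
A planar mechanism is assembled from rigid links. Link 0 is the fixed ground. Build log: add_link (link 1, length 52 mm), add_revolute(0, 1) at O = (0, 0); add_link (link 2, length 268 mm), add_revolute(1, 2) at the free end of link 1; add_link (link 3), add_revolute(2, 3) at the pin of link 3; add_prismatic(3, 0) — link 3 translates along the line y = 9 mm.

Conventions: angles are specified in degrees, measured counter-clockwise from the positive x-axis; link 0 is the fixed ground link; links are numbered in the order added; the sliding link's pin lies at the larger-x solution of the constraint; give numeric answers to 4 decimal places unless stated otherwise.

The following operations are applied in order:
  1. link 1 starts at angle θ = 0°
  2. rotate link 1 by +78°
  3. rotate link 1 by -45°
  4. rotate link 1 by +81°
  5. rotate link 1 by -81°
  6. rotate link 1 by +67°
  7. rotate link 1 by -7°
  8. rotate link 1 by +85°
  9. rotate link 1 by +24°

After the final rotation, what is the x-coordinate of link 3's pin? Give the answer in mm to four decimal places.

geometry: r = 52 mm, L = 268 mm, e = 9 mm; θ starts at 0°
rotate link 1 by +78°: θ ← 0° +78° = 78°
rotate link 1 by -45°: θ ← 78° -45° = 33°
rotate link 1 by +81°: θ ← 33° +81° = 114°
rotate link 1 by -81°: θ ← 114° -81° = 33°
rotate link 1 by +67°: θ ← 33° +67° = 100°
rotate link 1 by -7°: θ ← 100° -7° = 93°
rotate link 1 by +85°: θ ← 93° +85° = 178°
rotate link 1 by +24°: θ ← 178° +24° = 202°
crank pin P = (r cos θ, r sin θ) = (-48.213560, -19.479543)
h = r sin θ − e = -19.479543 − 9 = -28.479543
x = r cos θ + √(L² − h²) = -48.213560 + 266.482487 = 218.268926

218.2689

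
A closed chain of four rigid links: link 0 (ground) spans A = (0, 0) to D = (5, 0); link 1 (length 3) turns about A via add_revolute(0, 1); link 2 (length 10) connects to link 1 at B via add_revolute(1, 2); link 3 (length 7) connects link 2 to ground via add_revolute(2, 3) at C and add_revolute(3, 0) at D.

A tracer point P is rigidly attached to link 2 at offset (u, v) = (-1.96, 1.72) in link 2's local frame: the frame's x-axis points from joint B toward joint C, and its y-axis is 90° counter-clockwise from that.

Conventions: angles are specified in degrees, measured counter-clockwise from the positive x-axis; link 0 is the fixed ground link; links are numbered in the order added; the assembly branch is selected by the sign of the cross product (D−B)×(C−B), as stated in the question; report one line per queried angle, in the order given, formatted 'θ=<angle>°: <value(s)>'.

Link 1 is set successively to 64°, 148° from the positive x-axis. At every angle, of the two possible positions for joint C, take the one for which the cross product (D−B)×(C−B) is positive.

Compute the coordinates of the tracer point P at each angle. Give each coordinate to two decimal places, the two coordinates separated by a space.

A=(0,0), D=(5.00,0)
θ=64°: B = A + 3.00·(cos64°, sin64°) = (1.3151, 2.6964)
θ=64°: |BD| = 4.5661
θ=64°: circle(B,10.00) ∩ circle(D,7.00): a=7.8677, h=6.1724
θ=64°:   candidates: C₊=(11.3095,3.0315) cross=28.184; C₋=(4.0195,-6.9310) cross=-28.184
θ=64°:   branch + wants cross > 0 → take C=(11.3095,3.0315) (cross=28.184)
θ=64°: ex = (C−B)/|BC| = (0.9994,0.0335); ey = (-0.0335,0.9994)
θ=64°: P = B + -1.96·ex + 1.72·ey = (-0.7014,4.3497)
θ=148°: B = A + 3.00·(cos148°, sin148°) = (-2.5441, 1.5898)
θ=148°: |BD| = 7.7098
θ=148°: circle(B,10.00) ∩ circle(D,7.00): a=7.1624, h=6.9786
θ=148°:   candidates: C₊=(5.9033,6.9415) cross=53.803; C₋=(3.0253,-6.7157) cross=-53.803
θ=148°:   branch + wants cross > 0 → take C=(5.9033,6.9415) (cross=53.803)
θ=148°: ex = (C−B)/|BC| = (0.8447,0.5352); ey = (-0.5352,0.8447)
θ=148°: P = B + -1.96·ex + 1.72·ey = (-5.1203,1.9938)

θ=64°: -0.70 4.35
θ=148°: -5.12 1.99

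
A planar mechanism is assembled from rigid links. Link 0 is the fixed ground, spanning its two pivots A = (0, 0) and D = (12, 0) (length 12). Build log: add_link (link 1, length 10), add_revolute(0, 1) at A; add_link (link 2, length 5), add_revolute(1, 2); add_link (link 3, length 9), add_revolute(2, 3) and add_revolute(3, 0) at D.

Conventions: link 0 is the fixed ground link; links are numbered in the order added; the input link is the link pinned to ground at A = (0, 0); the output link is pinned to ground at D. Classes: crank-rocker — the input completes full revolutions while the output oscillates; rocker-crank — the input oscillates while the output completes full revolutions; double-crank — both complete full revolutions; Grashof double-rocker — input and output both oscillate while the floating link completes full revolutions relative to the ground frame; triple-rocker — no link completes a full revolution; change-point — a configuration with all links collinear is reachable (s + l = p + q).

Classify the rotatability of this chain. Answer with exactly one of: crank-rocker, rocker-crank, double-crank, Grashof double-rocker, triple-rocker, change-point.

lengths: ground=12, input=10, coupler=5, output=9
sorted: s=5 (shortest), l=12 (longest), p+q=19
s + l = 17 vs p + q = 19
s + l < p + q (Grashof) with shortest = coupler link → Grashof double-rocker

Grashof double-rocker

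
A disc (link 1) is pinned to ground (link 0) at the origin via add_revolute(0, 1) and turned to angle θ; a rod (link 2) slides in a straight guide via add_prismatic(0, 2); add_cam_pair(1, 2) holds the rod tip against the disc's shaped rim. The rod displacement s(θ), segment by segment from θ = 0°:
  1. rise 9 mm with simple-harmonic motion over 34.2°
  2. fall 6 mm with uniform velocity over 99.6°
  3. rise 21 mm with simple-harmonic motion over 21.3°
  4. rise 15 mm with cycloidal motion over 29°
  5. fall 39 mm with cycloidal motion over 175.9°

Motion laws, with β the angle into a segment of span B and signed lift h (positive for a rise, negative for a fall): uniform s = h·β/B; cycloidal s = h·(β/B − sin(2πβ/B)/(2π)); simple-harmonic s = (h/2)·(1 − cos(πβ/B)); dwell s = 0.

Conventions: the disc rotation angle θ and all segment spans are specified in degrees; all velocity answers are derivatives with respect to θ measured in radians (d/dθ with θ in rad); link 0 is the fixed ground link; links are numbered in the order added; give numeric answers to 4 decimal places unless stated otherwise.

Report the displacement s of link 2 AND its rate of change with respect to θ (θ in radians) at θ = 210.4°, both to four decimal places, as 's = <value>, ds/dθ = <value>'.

segment 1 (0° to 34.2°, simple-harmonic, h = 9) is passed completely: s = 0.0000 + (9) = 9.0000
segment 2 (34.2° to 133.8°, uniform, h = -6) is passed completely: s = 9.0000 + (-6) = 3.0000
segment 3 (133.8° to 155.1°, simple-harmonic, h = 21) is passed completely: s = 3.0000 + (21) = 24.0000
segment 4 (155.1° to 184.1°, cycloidal, h = 15) is passed completely: s = 24.0000 + (15) = 39.0000
θ = 210.4° falls in segment 5 (184.1° to 360°, cycloidal, h = -39): β = 210.4 − 184.1 = 26.3°, B = 175.9°; Δs = -39·(0.1495 − sin(2π·0.1495)/(2π)) = -0.8207; s = 39.0000 − 0.8207 = 38.1793
velocity in seg [184.1°–360°] (cycloidal), θ in radians: β = 26.3° = 0.4590 rad, B = 175.9° = 3.0700 rad; ds/dθ = (h/B)(1 − cos(2πβ/B)) = ((-39)/3.0700)(1 − cos(2π·0.1495)) = -5.205376 mm/rad

s = 38.1793, ds/dθ = -5.2054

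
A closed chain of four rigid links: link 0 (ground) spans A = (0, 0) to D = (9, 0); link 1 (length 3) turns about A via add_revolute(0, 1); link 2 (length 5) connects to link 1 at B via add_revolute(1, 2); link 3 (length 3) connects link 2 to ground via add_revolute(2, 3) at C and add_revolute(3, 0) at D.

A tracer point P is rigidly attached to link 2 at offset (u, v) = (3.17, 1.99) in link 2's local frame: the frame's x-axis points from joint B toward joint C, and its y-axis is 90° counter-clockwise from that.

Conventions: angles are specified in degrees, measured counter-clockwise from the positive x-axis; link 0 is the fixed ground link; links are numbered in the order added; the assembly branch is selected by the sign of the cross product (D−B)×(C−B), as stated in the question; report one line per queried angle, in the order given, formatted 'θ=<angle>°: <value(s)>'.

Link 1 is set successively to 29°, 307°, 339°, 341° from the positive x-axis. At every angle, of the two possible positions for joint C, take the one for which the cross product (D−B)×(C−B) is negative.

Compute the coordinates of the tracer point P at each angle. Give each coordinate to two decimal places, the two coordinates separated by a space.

A=(0,0), D=(9.00,0)
θ=29°: B = A + 3.00·(cos29°, sin29°) = (2.6239, 1.4544)
θ=29°: |BD| = 6.5399
θ=29°: circle(B,5.00) ∩ circle(D,3.00): a=4.4932, h=2.1934
θ=29°:   candidates: C₊=(7.4923,2.5936) cross=14.345; C₋=(6.5168,-1.6833) cross=-14.345
θ=29°:   branch - wants cross < 0 → take C=(6.5168,-1.6833) (cross=-14.345)
θ=29°: ex = (C−B)/|BC| = (0.7786,-0.6275); ey = (0.6275,0.7786)
θ=29°: P = B + 3.17·ex + 1.99·ey = (6.3408,1.0145)
θ=307°: B = A + 3.00·(cos307°, sin307°) = (1.8054, -2.3959)
θ=307°: |BD| = 7.5830
θ=307°: circle(B,5.00) ∩ circle(D,3.00): a=4.8465, h=1.2294
θ=307°:   candidates: C₊=(6.0152,0.3018) cross=9.323; C₋=(6.7921,-2.0311) cross=-9.323
θ=307°:   branch - wants cross < 0 → take C=(6.7921,-2.0311) (cross=-9.323)
θ=307°: ex = (C−B)/|BC| = (0.9973,0.0730); ey = (-0.0730,0.9973)
θ=307°: P = B + 3.17·ex + 1.99·ey = (4.8218,-0.1799)
θ=339°: B = A + 3.00·(cos339°, sin339°) = (2.8007, -1.0751)
θ=339°: |BD| = 6.2918
θ=339°: circle(B,5.00) ∩ circle(D,3.00): a=4.4174, h=2.3424
θ=339°:   candidates: C₊=(6.7529,1.9876) cross=14.738; C₋=(7.5534,-2.6282) cross=-14.738
θ=339°:   branch - wants cross < 0 → take C=(7.5534,-2.6282) (cross=-14.738)
θ=339°: ex = (C−B)/|BC| = (0.9505,-0.3106); ey = (0.3106,0.9505)
θ=339°: P = B + 3.17·ex + 1.99·ey = (6.4321,-0.1682)
θ=341°: B = A + 3.00·(cos341°, sin341°) = (2.8366, -0.9767)
θ=341°: |BD| = 6.2404
θ=341°: circle(B,5.00) ∩ circle(D,3.00): a=4.4022, h=2.3709
θ=341°:   candidates: C₊=(6.8134,2.0539) cross=14.795; C₋=(7.5555,-2.6294) cross=-14.795
θ=341°:   branch - wants cross < 0 → take C=(7.5555,-2.6294) (cross=-14.795)
θ=341°: ex = (C−B)/|BC| = (0.9438,-0.3305); ey = (0.3305,0.9438)
θ=341°: P = B + 3.17·ex + 1.99·ey = (6.4861,-0.1463)

θ=29°: 6.34 1.01
θ=307°: 4.82 -0.18
θ=339°: 6.43 -0.17
θ=341°: 6.49 -0.15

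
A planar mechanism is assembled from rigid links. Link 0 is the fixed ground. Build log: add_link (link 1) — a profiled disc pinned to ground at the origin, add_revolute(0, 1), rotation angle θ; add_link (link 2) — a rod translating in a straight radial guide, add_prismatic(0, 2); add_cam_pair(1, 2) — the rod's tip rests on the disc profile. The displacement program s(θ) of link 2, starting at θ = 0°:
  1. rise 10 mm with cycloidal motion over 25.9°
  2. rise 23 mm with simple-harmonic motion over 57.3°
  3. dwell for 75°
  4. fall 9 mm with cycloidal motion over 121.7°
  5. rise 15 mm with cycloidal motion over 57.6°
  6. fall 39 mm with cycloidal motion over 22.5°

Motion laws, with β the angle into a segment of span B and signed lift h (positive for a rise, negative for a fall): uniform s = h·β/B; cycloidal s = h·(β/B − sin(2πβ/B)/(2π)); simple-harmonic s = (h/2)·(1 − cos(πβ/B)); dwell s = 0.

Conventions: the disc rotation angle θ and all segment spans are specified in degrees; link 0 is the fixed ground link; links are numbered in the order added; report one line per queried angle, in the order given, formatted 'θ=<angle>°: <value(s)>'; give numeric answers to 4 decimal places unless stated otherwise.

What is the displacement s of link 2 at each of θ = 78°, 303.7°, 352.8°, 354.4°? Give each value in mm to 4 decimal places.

seg 1 [0°–25.9°] cycloidal, h=10: full span → s += 10 → s = 10.0000
seg 2 [25.9°–83.2°] simple-harmonic, h=23: θ=78° here. β=52.1, B=57.3. 23/2·(1 − cos(π·0.9092)) = 22.5358 → s = 32.5358
seg 2 [25.9°–83.2°] simple-harmonic, h=23: full span → s += 23 → s = 33.0000
seg 3 [83.2°–158.2°] dwell: s stays 33.0000
seg 4 [158.2°–279.9°] cycloidal, h=-9: full span → s += -9 → s = 24.0000
seg 5 [279.9°–337.5°] cycloidal, h=15: θ=303.7° here. β=23.8, B=57.6. 15·(0.4132 − sin(2π·0.4132)/(2π)) = 4.9594 → s = 28.9594
seg 5 [279.9°–337.5°] cycloidal, h=15: full span → s += 15 → s = 39.0000
seg 6 [337.5°–360°] cycloidal, h=-39: θ=352.8° here. β=15.3, B=22.5. -39·(0.6800 − sin(2π·0.6800)/(2π)) = -32.1363 → s = 6.8637
seg 6 [337.5°–360°] cycloidal, h=-39: θ=354.4° here. β=16.9, B=22.5. -39·(0.7511 − sin(2π·0.7511)/(2π)) = -35.5002 → s = 3.4998

θ=78°: 32.5358
θ=303.7°: 28.9594
θ=352.8°: 6.8637
θ=354.4°: 3.4998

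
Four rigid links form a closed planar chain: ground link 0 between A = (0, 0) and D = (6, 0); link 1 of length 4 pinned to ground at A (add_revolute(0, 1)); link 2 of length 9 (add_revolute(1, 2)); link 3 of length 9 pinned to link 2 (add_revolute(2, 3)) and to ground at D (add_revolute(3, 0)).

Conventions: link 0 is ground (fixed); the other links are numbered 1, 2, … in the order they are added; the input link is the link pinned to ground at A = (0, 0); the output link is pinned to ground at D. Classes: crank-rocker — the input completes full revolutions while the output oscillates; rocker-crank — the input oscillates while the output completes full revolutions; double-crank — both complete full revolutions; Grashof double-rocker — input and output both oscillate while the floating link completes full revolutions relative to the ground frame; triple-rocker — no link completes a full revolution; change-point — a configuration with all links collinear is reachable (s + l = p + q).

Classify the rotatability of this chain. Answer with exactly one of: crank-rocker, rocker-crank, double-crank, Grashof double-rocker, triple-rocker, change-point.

lengths: ground=6, input=4, coupler=9, output=9
sorted: s=4 (shortest), l=9 (longest), p+q=15
s + l = 13 vs p + q = 15
s + l < p + q (Grashof) with shortest = input link → crank-rocker

crank-rocker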